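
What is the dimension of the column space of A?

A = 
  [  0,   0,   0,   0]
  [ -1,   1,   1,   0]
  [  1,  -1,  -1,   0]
Row reduce:
Swap R1 ↔ R2
R3 → R3 + (1)·R1
REF = 
  [ -1,   1,   1,   0]
  [  0,   0,   0,   0]
  [  0,   0,   0,   0]
Pivot columns: 1 → 1 pivot.
dim(Col(A)) = number of pivot columns = 1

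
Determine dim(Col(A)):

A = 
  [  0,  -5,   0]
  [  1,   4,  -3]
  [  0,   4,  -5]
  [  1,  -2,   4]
dim(Col(A)) = 3

Row reduce:
Swap R1 ↔ R2
R4 → R4 - (1)·R1
R3 → R3 + (4/5)·R2
R4 → R4 - (6/5)·R2
R4 → R4 + (7/5)·R3
REF = 
  [  1,   4,  -3]
  [  0,  -5,   0]
  [  0,   0,  -5]
  [  0,   0,   0]
Pivot columns: 1, 2, 3 → 3 pivots.
dim(Col(A)) = number of pivot columns = 3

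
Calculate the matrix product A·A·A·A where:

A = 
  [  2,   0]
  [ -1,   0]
A² = A·A:
A²[1,1] = (2)(2) + (0)(-1) = 4
A²[1,2] = (2)(0) + (0)(0) = 0
A²[2,1] = (-1)(2) + (0)(-1) = -2
A²[2,2] = (-1)(0) + (0)(0) = 0
A² = 
  [  4,   0]
  [ -2,   0]

A^3 = A^2·A:
A^3[1,1] = (4)(2) + (0)(-1) = 8
A^3[1,2] = (4)(0) + (0)(0) = 0
A^3[2,1] = (-2)(2) + (0)(-1) = -4
A^3[2,2] = (-2)(0) + (0)(0) = 0
A^3 = 
  [  8,   0]
  [ -4,   0]

A^4 = A^3·A:
A^4[1,1] = (8)(2) + (0)(-1) = 16
A^4[1,2] = (8)(0) + (0)(0) = 0
A^4[2,1] = (-4)(2) + (0)(-1) = -8
A^4[2,2] = (-4)(0) + (0)(0) = 0
A^4 = 
  [ 16,   0]
  [ -8,   0]

Therefore
A^4 = 
  [ 16,   0]
  [ -8,   0]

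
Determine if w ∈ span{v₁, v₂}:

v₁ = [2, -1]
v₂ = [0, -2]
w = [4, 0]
Yes

Form the augmented matrix and row-reduce:
[v₁|v₂|w] = 
  [  2,   0,   4]
  [ -1,  -2,   0]
R2 → R2 + (1/2)·R1
REF = 
  [  2,   0,   4]
  [  0,  -2,   2]

No row of the form [0 0 | nonzero], so the system is consistent. Back-substitution gives c₁ = 2, c₂ = -1: w = (2)·v₁ + (-1)·v₂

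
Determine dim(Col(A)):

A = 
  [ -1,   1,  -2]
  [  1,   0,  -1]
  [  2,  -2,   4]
Row reduce:
R2 → R2 + (1)·R1
R3 → R3 + (2)·R1
REF = 
  [ -1,   1,  -2]
  [  0,   1,  -3]
  [  0,   0,   0]
Pivot columns: 1, 2 → 2 pivots.
dim(Col(A)) = number of pivot columns = 2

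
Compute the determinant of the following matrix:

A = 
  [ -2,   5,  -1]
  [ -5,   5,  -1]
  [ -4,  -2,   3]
39

Cofactor expansion along row 1:
det(A) = (-2)·((5)(3) - (-1)(-2)) - (5)·((-5)(3) - (-1)(-4)) + (-1)·((-5)(-2) - (5)(-4))
  = (-2)(13) - (5)(-19) + (-1)(30)
  = 39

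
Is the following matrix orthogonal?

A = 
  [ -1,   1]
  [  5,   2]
No

AᵀA = 
  [ 26,   9]
  [  9,   5]
≠ I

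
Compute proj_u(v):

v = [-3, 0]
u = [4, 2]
proj_u(v) = [-12/5, -6/5]

v·u = (-3)(4) + (0)(2) = -12
u·u = (4)² + (2)² = 20
proj_u(v) = (v·u / u·u) × u = (-12/20) × u = (-3/5) × u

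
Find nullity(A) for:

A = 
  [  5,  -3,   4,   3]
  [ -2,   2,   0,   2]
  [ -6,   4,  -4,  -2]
nullity(A) = 2

Row reduce:
R2 → R2 + (2/5)·R1
R3 → R3 + (6/5)·R1
R3 → R3 - (1/2)·R2
REF = 
  [   5,   -3,    4,    3]
  [   0,  4/5,  8/5, 16/5]
  [   0,    0,    0,    0]
Pivot columns: 1, 2 → 2 pivots.
rank(A) = 2, so nullity(A) = 4 - 2 = 2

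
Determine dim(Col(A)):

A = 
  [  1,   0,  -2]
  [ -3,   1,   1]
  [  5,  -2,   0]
dim(Col(A)) = 2

Row reduce:
R2 → R2 + (3)·R1
R3 → R3 - (5)·R1
R3 → R3 + (2)·R2
REF = 
  [  1,   0,  -2]
  [  0,   1,  -5]
  [  0,   0,   0]
Pivot columns: 1, 2 → 2 pivots.
dim(Col(A)) = number of pivot columns = 2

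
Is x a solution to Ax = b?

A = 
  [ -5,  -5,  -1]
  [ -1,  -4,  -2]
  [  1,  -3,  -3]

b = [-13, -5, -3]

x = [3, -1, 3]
Yes

Ax = [-13, -5, -3] = b ✓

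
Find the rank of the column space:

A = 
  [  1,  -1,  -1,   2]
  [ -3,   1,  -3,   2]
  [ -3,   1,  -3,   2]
Row reduce:
R2 → R2 + (3)·R1
R3 → R3 + (3)·R1
R3 → R3 - (1)·R2
REF = 
  [  1,  -1,  -1,   2]
  [  0,  -2,  -6,   8]
  [  0,   0,   0,   0]
Pivot columns: 1, 2 → 2 pivots.
dim(Col(A)) = number of pivot columns = 2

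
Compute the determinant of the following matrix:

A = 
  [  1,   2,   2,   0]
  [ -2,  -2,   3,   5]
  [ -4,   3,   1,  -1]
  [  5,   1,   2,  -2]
Cofactor expansion along row 1: det(A) = a₁₁M₁₁ - a₁₂M₁₂ + a₁₃M₁₃ - a₁₄M₁₄

M₁₁ = det[[-2, 3, 5]; [3, 1, -1]; [1, 2, -2]]
  = (-2)·((1)(-2) - (-1)(2)) - (3)·((3)(-2) - (-1)(1)) + (5)·((3)(2) - (1)(1))
  = (-2)(0) - (3)(-5) + (5)(5)
  = 40
M₁₂ = det[[-2, 3, 5]; [-4, 1, -1]; [5, 2, -2]]
  = (-2)·((1)(-2) - (-1)(2)) - (3)·((-4)(-2) - (-1)(5)) + (5)·((-4)(2) - (1)(5))
  = (-2)(0) - (3)(13) + (5)(-13)
  = -104
M₁₃ = det[[-2, -2, 5]; [-4, 3, -1]; [5, 1, -2]]
  = (-2)·((3)(-2) - (-1)(1)) - (-2)·((-4)(-2) - (-1)(5)) + (5)·((-4)(1) - (3)(5))
  = (-2)(-5) - (-2)(13) + (5)(-19)
  = -59
M₁₄ = det[[-2, -2, 3]; [-4, 3, 1]; [5, 1, 2]]
  = (-2)·((3)(2) - (1)(1)) - (-2)·((-4)(2) - (1)(5)) + (3)·((-4)(1) - (3)(5))
  = (-2)(5) - (-2)(-13) + (3)(-19)
  = -93

det(A) = (1)(40) - (2)(-104) + (2)(-59) - (0)(-93) = 130

det(A) = 130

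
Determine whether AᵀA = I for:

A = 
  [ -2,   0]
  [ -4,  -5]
No

AᵀA = 
  [ 20,  20]
  [ 20,  25]
≠ I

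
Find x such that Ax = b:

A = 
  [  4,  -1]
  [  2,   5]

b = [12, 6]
x = [3, 0]

Row reduce the augmented matrix [A|b]:
R2 → R2 - (1/2)·R1
REF = 
  [   4,   -1,   12]
  [   0, 11/2,    0]

Back-substitution:
x₂ = 0 / (11/2) = 0
x₁ = (12 - (-1)(0)) / 4 = 3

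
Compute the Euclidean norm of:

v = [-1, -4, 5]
6.481

||v||₂ = √((-1)² + (-4)² + (5)²) = √42 = 6.481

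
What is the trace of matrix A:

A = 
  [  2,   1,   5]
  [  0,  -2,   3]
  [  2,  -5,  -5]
-5

tr(A) = 2 + -2 + -5 = -5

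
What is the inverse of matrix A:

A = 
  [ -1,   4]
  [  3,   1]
det(A) = (-1)(1) - (4)(3) = -13
For a 2×2 matrix, A⁻¹ = (1/det(A)) · [[d, -b], [-c, a]]
    = (-1/13) · [[1, -4], [-3, -1]]

A⁻¹ = 
  [-1/13,  4/13]
  [ 3/13,  1/13]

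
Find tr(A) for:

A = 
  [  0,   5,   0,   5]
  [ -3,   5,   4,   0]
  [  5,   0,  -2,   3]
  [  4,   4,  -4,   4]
7

tr(A) = 0 + 5 + -2 + 4 = 7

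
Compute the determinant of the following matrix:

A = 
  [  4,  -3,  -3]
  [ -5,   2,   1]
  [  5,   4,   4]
31

Cofactor expansion along row 1:
det(A) = (4)·((2)(4) - (1)(4)) - (-3)·((-5)(4) - (1)(5)) + (-3)·((-5)(4) - (2)(5))
  = (4)(4) - (-3)(-25) + (-3)(-30)
  = 31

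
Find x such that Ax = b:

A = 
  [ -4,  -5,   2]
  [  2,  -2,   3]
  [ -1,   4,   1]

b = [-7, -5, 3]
x = [0, 1, -1]

Row reduce the augmented matrix [A|b]:
R2 → R2 + (1/2)·R1
R3 → R3 - (1/4)·R1
R3 → R3 + (7/6)·R2
REF = 
  [   -4,    -5,     2,    -7]
  [    0,  -9/2,     4, -17/2]
  [    0,     0,  31/6, -31/6]

Back-substitution:
x₃ = (-31/6) / (31/6) = -1
x₂ = (-17/2 - (4)(-1)) / (-9/2) = 1
x₁ = (-7 - (-5)(1) - (2)(-1)) / (-4) = 0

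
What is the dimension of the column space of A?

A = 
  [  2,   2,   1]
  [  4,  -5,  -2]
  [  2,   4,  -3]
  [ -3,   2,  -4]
Row reduce:
R2 → R2 - (2)·R1
R3 → R3 - (1)·R1
R4 → R4 + (3/2)·R1
R3 → R3 + (2/9)·R2
R4 → R4 + (5/9)·R2
R4 → R4 - (85/88)·R3
REF = 
  [    2,     2,     1]
  [    0,    -9,    -4]
  [    0,     0, -44/9]
  [    0,     0,     0]
Pivot columns: 1, 2, 3 → 3 pivots.
dim(Col(A)) = number of pivot columns = 3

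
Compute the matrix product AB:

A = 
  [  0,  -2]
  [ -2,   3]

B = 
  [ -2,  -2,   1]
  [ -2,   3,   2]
A is 2×2 and B is 2×3, so AB is 2×3. Each entry is (row of A)·(column of B):
AB[1,1] = (0)(-2) + (-2)(-2) = 4
AB[1,2] = (0)(-2) + (-2)(3) = -6
AB[1,3] = (0)(1) + (-2)(2) = -4
AB[2,1] = (-2)(-2) + (3)(-2) = -2
AB[2,2] = (-2)(-2) + (3)(3) = 13
AB[2,3] = (-2)(1) + (3)(2) = 4

AB = 
  [  4,  -6,  -4]
  [ -2,  13,   4]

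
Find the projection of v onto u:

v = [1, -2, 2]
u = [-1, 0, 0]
v·u = (1)(-1) + (-2)(0) + (2)(0) = -1
u·u = (-1)² + (0)² + (0)² = 1
proj_u(v) = (v·u / u·u) × u = (-1/1) × u = (-1) × u

proj_u(v) = [1, 0, 0]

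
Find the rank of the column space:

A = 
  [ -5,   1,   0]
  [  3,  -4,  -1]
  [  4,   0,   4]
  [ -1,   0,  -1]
dim(Col(A)) = 3

Row reduce:
R2 → R2 + (3/5)·R1
R3 → R3 + (4/5)·R1
R4 → R4 - (1/5)·R1
R3 → R3 + (4/17)·R2
R4 → R4 - (1/17)·R2
R4 → R4 + (1/4)·R3
REF = 
  [   -5,     1,     0]
  [    0, -17/5,    -1]
  [    0,     0, 64/17]
  [    0,     0,     0]
Pivot columns: 1, 2, 3 → 3 pivots.
dim(Col(A)) = number of pivot columns = 3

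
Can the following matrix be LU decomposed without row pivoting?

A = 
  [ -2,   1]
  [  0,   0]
Yes.
A[1,1] = -2 ≠ 0, so Gaussian elimination proceeds without a row swap: multiplier ℓ₂₁ = (0)/(-2) = 0, and U[2,2] = 0 - (0)(1) = 0.
L = 
  [  1,   0]
  [  0,   1]
U = 
  [ -2,   1]
  [  0,   0]
Check row 2 of LU: [(0)(-2), (0)(1) + 0] = [0, 0] = row 2 of A ✓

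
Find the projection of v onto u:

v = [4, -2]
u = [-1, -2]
v·u = (4)(-1) + (-2)(-2) = 0
u·u = (-1)² + (-2)² = 5
proj_u(v) = (v·u / u·u) × u = (0/5) × u = (0) × u

proj_u(v) = [0, 0]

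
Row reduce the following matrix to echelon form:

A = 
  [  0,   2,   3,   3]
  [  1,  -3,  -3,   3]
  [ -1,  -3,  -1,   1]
Row operations:
Swap R1 ↔ R2
R3 → R3 + (1)·R1
R3 → R3 + (3)·R2

Resulting echelon form:
REF = 
  [  1,  -3,  -3,   3]
  [  0,   2,   3,   3]
  [  0,   0,   5,  13]

Rank = 3 (number of non-zero pivot rows).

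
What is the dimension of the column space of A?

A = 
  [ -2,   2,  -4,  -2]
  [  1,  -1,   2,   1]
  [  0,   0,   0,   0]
dim(Col(A)) = 1

Row reduce:
R2 → R2 + (1/2)·R1
REF = 
  [ -2,   2,  -4,  -2]
  [  0,   0,   0,   0]
  [  0,   0,   0,   0]
Pivot columns: 1 → 1 pivot.
dim(Col(A)) = number of pivot columns = 1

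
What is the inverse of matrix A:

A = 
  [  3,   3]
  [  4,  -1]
det(A) = (3)(-1) - (3)(4) = -15
For a 2×2 matrix, A⁻¹ = (1/det(A)) · [[d, -b], [-c, a]]
    = (-1/15) · [[-1, -3], [-4, 3]]

A⁻¹ = 
  [1/15,  1/5]
  [4/15, -1/5]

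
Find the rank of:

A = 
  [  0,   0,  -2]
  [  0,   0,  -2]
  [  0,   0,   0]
rank(A) = 1

Row reduce:
R2 → R2 - (1)·R1
REF = 
  [  0,   0,  -2]
  [  0,   0,   0]
  [  0,   0,   0]
Pivot columns: 3 → 1 pivot.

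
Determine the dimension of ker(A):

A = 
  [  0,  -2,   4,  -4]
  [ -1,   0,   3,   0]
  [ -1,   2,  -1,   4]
nullity(A) = 2

Row reduce:
Swap R1 ↔ R2
R3 → R3 - (1)·R1
R3 → R3 + (1)·R2
REF = 
  [ -1,   0,   3,   0]
  [  0,  -2,   4,  -4]
  [  0,   0,   0,   0]
Pivot columns: 1, 2 → 2 pivots.
rank(A) = 2, so nullity(A) = 4 - 2 = 2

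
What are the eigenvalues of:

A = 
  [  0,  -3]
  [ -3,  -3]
λ = (-3 + 3√5)/2, (-3 - 3√5)/2  (≈ 1.854, -4.854)

tr(A) = -3, det(A) = -9
Characteristic polynomial: λ² - tr(A)λ + det(A) = λ² + 3λ - 9
λ² + 3λ - 9 = 0  ⇒  λ = (-3 ± √((3)² - 4·(-9)))/2 = (-3 ± √(45))/2
  = (-3 + 3√5)/2,  (-3 - 3√5)/2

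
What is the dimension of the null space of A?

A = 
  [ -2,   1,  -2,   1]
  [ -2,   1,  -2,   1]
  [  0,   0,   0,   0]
nullity(A) = 3

Row reduce:
R2 → R2 - (1)·R1
REF = 
  [ -2,   1,  -2,   1]
  [  0,   0,   0,   0]
  [  0,   0,   0,   0]
Pivot columns: 1 → 1 pivot.
rank(A) = 1, so nullity(A) = 4 - 1 = 3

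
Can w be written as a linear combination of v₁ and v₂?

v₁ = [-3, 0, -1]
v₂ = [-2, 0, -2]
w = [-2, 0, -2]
Yes

Form the augmented matrix and row-reduce:
[v₁|v₂|w] = 
  [ -3,  -2,  -2]
  [  0,   0,   0]
  [ -1,  -2,  -2]
R3 → R3 - (1/3)·R1
Swap R2 ↔ R3
REF = 
  [  -3,   -2,   -2]
  [   0, -4/3, -4/3]
  [   0,    0,    0]

No row of the form [0 0 | nonzero], so the system is consistent. Back-substitution gives c₁ = 0, c₂ = 1: w = (0)·v₁ + (1)·v₂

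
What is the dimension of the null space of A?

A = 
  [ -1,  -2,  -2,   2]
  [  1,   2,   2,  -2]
nullity(A) = 3

Row reduce:
R2 → R2 + (1)·R1
REF = 
  [ -1,  -2,  -2,   2]
  [  0,   0,   0,   0]
Pivot columns: 1 → 1 pivot.
rank(A) = 1, so nullity(A) = 4 - 1 = 3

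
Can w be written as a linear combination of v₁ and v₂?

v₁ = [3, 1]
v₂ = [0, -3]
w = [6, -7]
Yes

Form the augmented matrix and row-reduce:
[v₁|v₂|w] = 
  [  3,   0,   6]
  [  1,  -3,  -7]
R2 → R2 - (1/3)·R1
REF = 
  [  3,   0,   6]
  [  0,  -3,  -9]

No row of the form [0 0 | nonzero], so the system is consistent. Back-substitution gives c₁ = 2, c₂ = 3: w = (2)·v₁ + (3)·v₂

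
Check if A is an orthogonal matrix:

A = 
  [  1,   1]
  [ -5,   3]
No

AᵀA = 
  [ 26, -14]
  [-14,  10]
≠ I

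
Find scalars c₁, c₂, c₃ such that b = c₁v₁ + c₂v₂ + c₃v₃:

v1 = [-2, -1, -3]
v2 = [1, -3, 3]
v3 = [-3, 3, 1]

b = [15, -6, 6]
c1 = -3, c2 = 0, c3 = -3

b = -3·v1 + 0·v2 + -3·v3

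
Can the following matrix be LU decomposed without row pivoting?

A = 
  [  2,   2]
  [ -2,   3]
Yes.
A[1,1] = 2 ≠ 0, so Gaussian elimination proceeds without a row swap: multiplier ℓ₂₁ = (-2)/(2) = -1, and U[2,2] = 3 - (-1)(2) = 5.
L = 
  [  1,   0]
  [ -1,   1]
U = 
  [  2,   2]
  [  0,   5]
Check row 2 of LU: [(-1)(2), (-1)(2) + 5] = [-2, 3] = row 2 of A ✓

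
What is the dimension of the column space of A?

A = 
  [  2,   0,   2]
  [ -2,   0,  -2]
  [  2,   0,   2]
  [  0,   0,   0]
Row reduce:
R2 → R2 + (1)·R1
R3 → R3 - (1)·R1
REF = 
  [  2,   0,   2]
  [  0,   0,   0]
  [  0,   0,   0]
  [  0,   0,   0]
Pivot columns: 1 → 1 pivot.
dim(Col(A)) = number of pivot columns = 1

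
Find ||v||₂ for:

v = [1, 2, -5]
5.477

||v||₂ = √((1)² + (2)² + (-5)²) = √30 = 5.477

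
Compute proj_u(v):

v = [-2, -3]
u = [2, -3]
v·u = (-2)(2) + (-3)(-3) = 5
u·u = (2)² + (-3)² = 13
proj_u(v) = (v·u / u·u) × u = (5/13) × u

proj_u(v) = [10/13, -15/13]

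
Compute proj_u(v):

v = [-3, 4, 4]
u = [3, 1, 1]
proj_u(v) = [-3/11, -1/11, -1/11]

v·u = (-3)(3) + (4)(1) + (4)(1) = -1
u·u = (3)² + (1)² + (1)² = 11
proj_u(v) = (v·u / u·u) × u = (-1/11) × u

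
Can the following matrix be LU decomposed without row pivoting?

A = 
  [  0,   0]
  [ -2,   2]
No.
A[1,1] = 0 but A[2,1] = -2 ≠ 0. Any LU with L unit lower triangular has (LU)[1,1] = U[1,1] and (LU)[2,1] = L[2,1]·U[1,1]; matching A forces U[1,1] = 0, which then forces (LU)[2,1] = 0 ≠ -2. A row swap (pivoting) is required.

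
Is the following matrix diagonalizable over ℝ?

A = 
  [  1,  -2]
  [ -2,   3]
Yes

tr(A) = 4, det(A) = -1
Characteristic polynomial: λ² - tr(A)λ + det(A) = λ² - 4λ - 1
λ² - 4λ - 1 = 0  ⇒  λ = (4 ± √((-4)² - 4·(-1)))/2 = (4 ± √(20))/2
  = 2 + √5,  2 - √5
Eigenvalues: 2 + √5, 2 - √5  (≈ 4.236, -0.2361)
The two irrational eigenvalues are distinct (simple), so each has alg. mult. = geom. mult. = 1.
Sum of geometric multiplicities equals n, so A has n independent eigenvectors.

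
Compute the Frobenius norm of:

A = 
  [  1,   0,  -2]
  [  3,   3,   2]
||A||_F = 5.196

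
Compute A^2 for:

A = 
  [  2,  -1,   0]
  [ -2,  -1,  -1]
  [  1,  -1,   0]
A² = A·A:
A²[1,1] = (2)(2) + (-1)(-2) + (0)(1) = 6
A²[1,2] = (2)(-1) + (-1)(-1) + (0)(-1) = -1
A²[1,3] = (2)(0) + (-1)(-1) + (0)(0) = 1
A²[2,1] = (-2)(2) + (-1)(-2) + (-1)(1) = -3
A²[2,2] = (-2)(-1) + (-1)(-1) + (-1)(-1) = 4
A²[2,3] = (-2)(0) + (-1)(-1) + (-1)(0) = 1
A²[3,1] = (1)(2) + (-1)(-2) + (0)(1) = 4
A²[3,2] = (1)(-1) + (-1)(-1) + (0)(-1) = 0
A²[3,3] = (1)(0) + (-1)(-1) + (0)(0) = 1
A² = 
  [  6,  -1,   1]
  [ -3,   4,   1]
  [  4,   0,   1]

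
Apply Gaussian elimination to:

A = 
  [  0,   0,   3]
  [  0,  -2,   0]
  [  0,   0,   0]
Row operations:
Swap R1 ↔ R2

Resulting echelon form:
REF = 
  [  0,  -2,   0]
  [  0,   0,   3]
  [  0,   0,   0]

Rank = 2 (number of non-zero pivot rows).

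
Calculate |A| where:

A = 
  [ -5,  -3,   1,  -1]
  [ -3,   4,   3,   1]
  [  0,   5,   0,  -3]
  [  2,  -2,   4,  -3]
-878

Cofactor expansion along row 1: det(A) = a₁₁M₁₁ - a₁₂M₁₂ + a₁₃M₁₃ - a₁₄M₁₄

M₁₁ = det[[4, 3, 1]; [5, 0, -3]; [-2, 4, -3]]
  = (4)·((0)(-3) - (-3)(4)) - (3)·((5)(-3) - (-3)(-2)) + (1)·((5)(4) - (0)(-2))
  = (4)(12) - (3)(-21) + (1)(20)
  = 131
M₁₂ = det[[-3, 3, 1]; [0, 0, -3]; [2, 4, -3]]
  = (-3)·((0)(-3) - (-3)(4)) - (3)·((0)(-3) - (-3)(2)) + (1)·((0)(4) - (0)(2))
  = (-3)(12) - (3)(6) + (1)(0)
  = -54
M₁₃ = det[[-3, 4, 1]; [0, 5, -3]; [2, -2, -3]]
  = (-3)·((5)(-3) - (-3)(-2)) - (4)·((0)(-3) - (-3)(2)) + (1)·((0)(-2) - (5)(2))
  = (-3)(-21) - (4)(6) + (1)(-10)
  = 29
M₁₄ = det[[-3, 4, 3]; [0, 5, 0]; [2, -2, 4]]
  = (-3)·((5)(4) - (0)(-2)) - (4)·((0)(4) - (0)(2)) + (3)·((0)(-2) - (5)(2))
  = (-3)(20) - (4)(0) + (3)(-10)
  = -90

det(A) = (-5)(131) - (-3)(-54) + (1)(29) - (-1)(-90) = -878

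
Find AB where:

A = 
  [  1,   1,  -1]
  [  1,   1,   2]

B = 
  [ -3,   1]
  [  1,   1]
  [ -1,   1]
AB = 
  [ -1,   1]
  [ -4,   4]

A is 2×3 and B is 3×2, so AB is 2×2. Each entry is (row of A)·(column of B):
AB[1,1] = (1)(-3) + (1)(1) + (-1)(-1) = -1
AB[1,2] = (1)(1) + (1)(1) + (-1)(1) = 1
AB[2,1] = (1)(-3) + (1)(1) + (2)(-1) = -4
AB[2,2] = (1)(1) + (1)(1) + (2)(1) = 4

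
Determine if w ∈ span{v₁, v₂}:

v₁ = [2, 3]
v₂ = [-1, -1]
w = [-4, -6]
Yes

Form the augmented matrix and row-reduce:
[v₁|v₂|w] = 
  [  2,  -1,  -4]
  [  3,  -1,  -6]
R2 → R2 - (3/2)·R1
REF = 
  [  2,  -1,  -4]
  [  0, 1/2,   0]

No row of the form [0 0 | nonzero], so the system is consistent. Back-substitution gives c₁ = -2, c₂ = 0: w = (-2)·v₁ + (0)·v₂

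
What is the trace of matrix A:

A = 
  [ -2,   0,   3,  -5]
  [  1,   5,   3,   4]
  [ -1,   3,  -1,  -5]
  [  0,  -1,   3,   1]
3

tr(A) = -2 + 5 + -1 + 1 = 3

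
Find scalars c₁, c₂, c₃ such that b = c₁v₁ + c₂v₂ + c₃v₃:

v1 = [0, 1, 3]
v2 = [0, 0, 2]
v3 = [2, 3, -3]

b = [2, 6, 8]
c1 = 3, c2 = 1, c3 = 1

b = 3·v1 + 1·v2 + 1·v3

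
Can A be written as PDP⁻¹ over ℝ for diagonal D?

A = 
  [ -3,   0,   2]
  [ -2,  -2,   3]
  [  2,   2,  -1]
Yes

Characteristic polynomial: det(λI - A) = λ³ + 6λ² + λ - 12
By the rational root theorem any rational root is an integer dividing 12; none of those is a root, so p(λ) has no rational roots and hence (being an irreducible cubic) no repeated roots.
Discriminant of the cubic: Δ = 5216
Δ > 0 ⇒ three distinct real eigenvalues: λ ≈ -5.404, -1.818, 1.222
Three distinct real eigenvalues, so A has 3 independent eigenvectors.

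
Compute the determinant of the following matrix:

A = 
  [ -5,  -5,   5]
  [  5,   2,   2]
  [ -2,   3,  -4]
85

Cofactor expansion along row 1:
det(A) = (-5)·((2)(-4) - (2)(3)) - (-5)·((5)(-4) - (2)(-2)) + (5)·((5)(3) - (2)(-2))
  = (-5)(-14) - (-5)(-16) + (5)(19)
  = 85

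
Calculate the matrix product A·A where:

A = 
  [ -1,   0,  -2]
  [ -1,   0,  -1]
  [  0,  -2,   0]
A² = A·A:
A²[1,1] = (-1)(-1) + (0)(-1) + (-2)(0) = 1
A²[1,2] = (-1)(0) + (0)(0) + (-2)(-2) = 4
A²[1,3] = (-1)(-2) + (0)(-1) + (-2)(0) = 2
A²[2,1] = (-1)(-1) + (0)(-1) + (-1)(0) = 1
A²[2,2] = (-1)(0) + (0)(0) + (-1)(-2) = 2
A²[2,3] = (-1)(-2) + (0)(-1) + (-1)(0) = 2
A²[3,1] = (0)(-1) + (-2)(-1) + (0)(0) = 2
A²[3,2] = (0)(0) + (-2)(0) + (0)(-2) = 0
A²[3,3] = (0)(-2) + (-2)(-1) + (0)(0) = 2
A² = 
  [  1,   4,   2]
  [  1,   2,   2]
  [  2,   0,   2]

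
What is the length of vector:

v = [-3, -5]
5.831

||v||₂ = √((-3)² + (-5)²) = √34 = 5.831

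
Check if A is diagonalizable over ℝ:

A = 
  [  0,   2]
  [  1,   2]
Yes

tr(A) = 2, det(A) = -2
Characteristic polynomial: λ² - tr(A)λ + det(A) = λ² - 2λ - 2
λ² - 2λ - 2 = 0  ⇒  λ = (2 ± √((-2)² - 4·(-2)))/2 = (2 ± √(12))/2
  = 1 + √3,  1 - √3
Eigenvalues: 1 + √3, 1 - √3  (≈ 2.732, -0.7321)
The two irrational eigenvalues are distinct (simple), so each has alg. mult. = geom. mult. = 1.
Sum of geometric multiplicities equals n, so A has n independent eigenvectors.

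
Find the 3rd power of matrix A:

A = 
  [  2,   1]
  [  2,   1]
A^3 = 
  [ 18,   9]
  [ 18,   9]

A² = A·A:
A²[1,1] = (2)(2) + (1)(2) = 6
A²[1,2] = (2)(1) + (1)(1) = 3
A²[2,1] = (2)(2) + (1)(2) = 6
A²[2,2] = (2)(1) + (1)(1) = 3
A² = 
  [  6,   3]
  [  6,   3]

A^3 = A^2·A:
A^3[1,1] = (6)(2) + (3)(2) = 18
A^3[1,2] = (6)(1) + (3)(1) = 9
A^3[2,1] = (6)(2) + (3)(2) = 18
A^3[2,2] = (6)(1) + (3)(1) = 9
A^3 = 
  [ 18,   9]
  [ 18,   9]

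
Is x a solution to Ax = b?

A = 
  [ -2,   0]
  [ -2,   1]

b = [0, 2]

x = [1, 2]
No

Ax = [-2, 0] ≠ b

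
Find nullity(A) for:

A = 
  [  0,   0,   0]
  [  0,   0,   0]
nullity(A) = 3

Row reduce:
(no row operations needed)
REF = 
  [  0,   0,   0]
  [  0,   0,   0]
Pivot columns: none → 0 pivots.
rank(A) = 0, so nullity(A) = 3 - 0 = 3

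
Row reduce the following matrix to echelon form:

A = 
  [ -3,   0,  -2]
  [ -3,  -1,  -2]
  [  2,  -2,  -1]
Row operations:
R2 → R2 - (1)·R1
R3 → R3 + (2/3)·R1
R3 → R3 - (2)·R2

Resulting echelon form:
REF = 
  [  -3,    0,   -2]
  [   0,   -1,    0]
  [   0,    0, -7/3]

Rank = 3 (number of non-zero pivot rows).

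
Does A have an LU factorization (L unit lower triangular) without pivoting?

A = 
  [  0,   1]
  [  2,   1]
No.
A[1,1] = 0 but A[2,1] = 2 ≠ 0. Any LU with L unit lower triangular has (LU)[1,1] = U[1,1] and (LU)[2,1] = L[2,1]·U[1,1]; matching A forces U[1,1] = 0, which then forces (LU)[2,1] = 0 ≠ 2. A row swap (pivoting) is required.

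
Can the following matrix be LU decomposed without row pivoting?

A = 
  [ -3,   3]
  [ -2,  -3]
Yes.
A[1,1] = -3 ≠ 0, so Gaussian elimination proceeds without a row swap: multiplier ℓ₂₁ = (-2)/(-3) = 2/3, and U[2,2] = -3 - (2/3)(3) = -5.
L = 
  [  1,   0]
  [2/3,   1]
U = 
  [ -3,   3]
  [  0,  -5]
Check row 2 of LU: [(2/3)(-3), (2/3)(3) + (-5)] = [-2, -3] = row 2 of A ✓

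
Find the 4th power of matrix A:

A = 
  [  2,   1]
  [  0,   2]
A² = A·A:
A²[1,1] = (2)(2) + (1)(0) = 4
A²[1,2] = (2)(1) + (1)(2) = 4
A²[2,1] = (0)(2) + (2)(0) = 0
A²[2,2] = (0)(1) + (2)(2) = 4
A² = 
  [  4,   4]
  [  0,   4]

A^3 = A^2·A:
A^3[1,1] = (4)(2) + (4)(0) = 8
A^3[1,2] = (4)(1) + (4)(2) = 12
A^3[2,1] = (0)(2) + (4)(0) = 0
A^3[2,2] = (0)(1) + (4)(2) = 8
A^3 = 
  [  8,  12]
  [  0,   8]

A^4 = A^3·A:
A^4[1,1] = (8)(2) + (12)(0) = 16
A^4[1,2] = (8)(1) + (12)(2) = 32
A^4[2,1] = (0)(2) + (8)(0) = 0
A^4[2,2] = (0)(1) + (8)(2) = 16
A^4 = 
  [ 16,  32]
  [  0,  16]

Therefore
A^4 = 
  [ 16,  32]
  [  0,  16]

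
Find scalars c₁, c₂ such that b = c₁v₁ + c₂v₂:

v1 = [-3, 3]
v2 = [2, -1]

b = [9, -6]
c1 = -1, c2 = 3

b = -1·v1 + 3·v2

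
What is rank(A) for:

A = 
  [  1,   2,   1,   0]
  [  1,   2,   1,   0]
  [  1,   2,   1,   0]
Row reduce:
R2 → R2 - (1)·R1
R3 → R3 - (1)·R1
REF = 
  [  1,   2,   1,   0]
  [  0,   0,   0,   0]
  [  0,   0,   0,   0]
Pivot columns: 1 → 1 pivot.

rank(A) = 1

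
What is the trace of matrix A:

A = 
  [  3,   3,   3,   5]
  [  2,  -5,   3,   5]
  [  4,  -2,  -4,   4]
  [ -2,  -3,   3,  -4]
-10

tr(A) = 3 + -5 + -4 + -4 = -10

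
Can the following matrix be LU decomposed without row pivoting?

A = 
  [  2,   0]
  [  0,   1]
Yes.
A[1,1] = 2 ≠ 0, so Gaussian elimination proceeds without a row swap: multiplier ℓ₂₁ = (0)/(2) = 0, and U[2,2] = 1 - (0)(0) = 1.
L = 
  [  1,   0]
  [  0,   1]
U = 
  [  2,   0]
  [  0,   1]
Check row 2 of LU: [(0)(2), (0)(0) + 1] = [0, 1] = row 2 of A ✓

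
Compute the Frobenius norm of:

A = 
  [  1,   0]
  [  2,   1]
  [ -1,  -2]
||A||_F = 3.317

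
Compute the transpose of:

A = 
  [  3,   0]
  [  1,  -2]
Aᵀ = 
  [  3,   1]
  [  0,  -2]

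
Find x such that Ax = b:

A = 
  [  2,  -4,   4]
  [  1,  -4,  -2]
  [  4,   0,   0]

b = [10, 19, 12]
x = [3, -3, -2]

Row reduce the augmented matrix [A|b]:
R2 → R2 - (1/2)·R1
R3 → R3 - (2)·R1
R3 → R3 + (4)·R2
REF = 
  [  2,  -4,   4,  10]
  [  0,  -2,  -4,  14]
  [  0,   0, -24,  48]

Back-substitution:
x₃ = 48 / (-24) = -2
x₂ = (14 - (-4)(-2)) / (-2) = -3
x₁ = (10 - (-4)(-3) - (4)(-2)) / 2 = 3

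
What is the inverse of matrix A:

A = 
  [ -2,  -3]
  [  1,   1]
det(A) = (-2)(1) - (-3)(1) = 1
For a 2×2 matrix, A⁻¹ = (1/det(A)) · [[d, -b], [-c, a]]
    = (1) · [[1, 3], [-1, -2]]

A⁻¹ = 
  [  1,   3]
  [ -1,  -2]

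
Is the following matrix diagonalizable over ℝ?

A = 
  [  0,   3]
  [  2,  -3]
Yes

tr(A) = -3, det(A) = -6
Characteristic polynomial: λ² - tr(A)λ + det(A) = λ² + 3λ - 6
λ² + 3λ - 6 = 0  ⇒  λ = (-3 ± √((3)² - 4·(-6)))/2 = (-3 ± √(33))/2
  = (-3 + √33)/2,  (-3 - √33)/2
Eigenvalues: (-3 + √33)/2, (-3 - √33)/2  (≈ 1.372, -4.372)
The two irrational eigenvalues are distinct (simple), so each has alg. mult. = geom. mult. = 1.
Sum of geometric multiplicities equals n, so A has n independent eigenvectors.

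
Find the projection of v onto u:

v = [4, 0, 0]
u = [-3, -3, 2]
v·u = (4)(-3) + (0)(-3) + (0)(2) = -12
u·u = (-3)² + (-3)² + (2)² = 22
proj_u(v) = (v·u / u·u) × u = (-12/22) × u = (-6/11) × u

proj_u(v) = [18/11, 18/11, -12/11]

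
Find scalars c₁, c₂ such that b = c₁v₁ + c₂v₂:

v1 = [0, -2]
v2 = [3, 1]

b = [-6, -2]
c1 = 0, c2 = -2

b = 0·v1 + -2·v2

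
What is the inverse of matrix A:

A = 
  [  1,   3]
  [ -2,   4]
det(A) = (1)(4) - (3)(-2) = 10
For a 2×2 matrix, A⁻¹ = (1/det(A)) · [[d, -b], [-c, a]]
    = (1/10) · [[4, -3], [2, 1]]

A⁻¹ = 
  [  2/5, -3/10]
  [  1/5,  1/10]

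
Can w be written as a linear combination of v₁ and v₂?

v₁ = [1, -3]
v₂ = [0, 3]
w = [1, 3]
Yes

Form the augmented matrix and row-reduce:
[v₁|v₂|w] = 
  [  1,   0,   1]
  [ -3,   3,   3]
R2 → R2 + (3)·R1
REF = 
  [  1,   0,   1]
  [  0,   3,   6]

No row of the form [0 0 | nonzero], so the system is consistent. Back-substitution gives c₁ = 1, c₂ = 2: w = (1)·v₁ + (2)·v₂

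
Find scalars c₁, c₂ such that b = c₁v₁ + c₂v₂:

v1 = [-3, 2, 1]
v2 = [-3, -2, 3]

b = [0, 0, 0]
c1 = 0, c2 = 0

b = 0·v1 + 0·v2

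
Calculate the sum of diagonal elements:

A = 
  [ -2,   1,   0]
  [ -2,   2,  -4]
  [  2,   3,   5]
5

tr(A) = -2 + 2 + 5 = 5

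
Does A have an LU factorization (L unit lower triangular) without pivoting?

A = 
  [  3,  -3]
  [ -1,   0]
Yes.
A[1,1] = 3 ≠ 0, so Gaussian elimination proceeds without a row swap: multiplier ℓ₂₁ = (-1)/(3) = -1/3, and U[2,2] = 0 - (-1/3)(-3) = -1.
L = 
  [   1,    0]
  [-1/3,    1]
U = 
  [  3,  -3]
  [  0,  -1]
Check row 2 of LU: [(-1/3)(3), (-1/3)(-3) + (-1)] = [-1, 0] = row 2 of A ✓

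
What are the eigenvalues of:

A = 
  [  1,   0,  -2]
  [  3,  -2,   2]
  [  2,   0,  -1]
λ = -2, i√3, -i√3  (≈ -2, 0 + 1.732i, 0 - 1.732i)

Characteristic polynomial: det(λI - A) = λ³ + 2λ² + 3λ + 6
Testing integer divisors of the constant term: p(-2) = 0, so (λ + 2) is a factor:
p(λ) = (λ + 2)(λ² + 3)
λ² + 3 = 0  ⇒  λ = (0 ± √((0)² - 4·(3)))/2 = (0 ± √(-12))/2
  = i√3,  -i√3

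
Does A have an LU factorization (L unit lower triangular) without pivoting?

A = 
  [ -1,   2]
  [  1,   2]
Yes.
A[1,1] = -1 ≠ 0, so Gaussian elimination proceeds without a row swap: multiplier ℓ₂₁ = (1)/(-1) = -1, and U[2,2] = 2 - (-1)(2) = 4.
L = 
  [  1,   0]
  [ -1,   1]
U = 
  [ -1,   2]
  [  0,   4]
Check row 2 of LU: [(-1)(-1), (-1)(2) + 4] = [1, 2] = row 2 of A ✓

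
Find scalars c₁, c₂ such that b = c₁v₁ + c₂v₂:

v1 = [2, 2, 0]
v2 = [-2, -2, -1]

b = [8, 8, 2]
c1 = 2, c2 = -2

b = 2·v1 + -2·v2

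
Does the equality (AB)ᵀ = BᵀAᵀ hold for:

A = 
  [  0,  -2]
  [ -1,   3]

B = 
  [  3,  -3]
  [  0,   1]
Yes

(AB)ᵀ = 
  [  0,  -3]
  [ -2,   6]

BᵀAᵀ = 
  [  0,  -3]
  [ -2,   6]

Both sides are equal — this is the standard identity (AB)ᵀ = BᵀAᵀ, which holds for all A, B.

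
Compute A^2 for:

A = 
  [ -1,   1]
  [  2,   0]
A² = A·A:
A²[1,1] = (-1)(-1) + (1)(2) = 3
A²[1,2] = (-1)(1) + (1)(0) = -1
A²[2,1] = (2)(-1) + (0)(2) = -2
A²[2,2] = (2)(1) + (0)(0) = 2
A² = 
  [  3,  -1]
  [ -2,   2]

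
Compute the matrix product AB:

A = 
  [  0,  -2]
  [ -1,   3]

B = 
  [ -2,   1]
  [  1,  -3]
A is 2×2 and B is 2×2, so AB is 2×2. Each entry is (row of A)·(column of B):
AB[1,1] = (0)(-2) + (-2)(1) = -2
AB[1,2] = (0)(1) + (-2)(-3) = 6
AB[2,1] = (-1)(-2) + (3)(1) = 5
AB[2,2] = (-1)(1) + (3)(-3) = -10

AB = 
  [ -2,   6]
  [  5, -10]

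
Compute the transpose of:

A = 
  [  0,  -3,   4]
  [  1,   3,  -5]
Aᵀ = 
  [  0,   1]
  [ -3,   3]
  [  4,  -5]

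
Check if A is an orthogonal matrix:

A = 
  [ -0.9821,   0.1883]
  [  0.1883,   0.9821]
Yes

AᵀA = 
  [  1,   0]
  [  0,   1]
≈ I (equal to I up to the 4-dp rounding of the entries)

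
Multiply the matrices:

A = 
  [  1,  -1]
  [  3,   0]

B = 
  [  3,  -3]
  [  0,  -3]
AB = 
  [  3,   0]
  [  9,  -9]

A is 2×2 and B is 2×2, so AB is 2×2. Each entry is (row of A)·(column of B):
AB[1,1] = (1)(3) + (-1)(0) = 3
AB[1,2] = (1)(-3) + (-1)(-3) = 0
AB[2,1] = (3)(3) + (0)(0) = 9
AB[2,2] = (3)(-3) + (0)(-3) = -9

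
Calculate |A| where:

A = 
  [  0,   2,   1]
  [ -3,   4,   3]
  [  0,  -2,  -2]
Cofactor expansion along row 1:
det(A) = (0)·((4)(-2) - (3)(-2)) - (2)·((-3)(-2) - (3)(0)) + (1)·((-3)(-2) - (4)(0))
  = (0)(-2) - (2)(6) + (1)(6)
  = -6

det(A) = -6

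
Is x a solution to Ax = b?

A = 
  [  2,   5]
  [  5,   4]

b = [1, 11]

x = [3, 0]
No

Ax = [6, 15] ≠ b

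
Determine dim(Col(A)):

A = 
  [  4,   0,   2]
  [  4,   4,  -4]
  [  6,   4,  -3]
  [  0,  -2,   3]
dim(Col(A)) = 2

Row reduce:
R2 → R2 - (1)·R1
R3 → R3 - (3/2)·R1
R3 → R3 - (1)·R2
R4 → R4 + (1/2)·R2
REF = 
  [  4,   0,   2]
  [  0,   4,  -6]
  [  0,   0,   0]
  [  0,   0,   0]
Pivot columns: 1, 2 → 2 pivots.
dim(Col(A)) = number of pivot columns = 2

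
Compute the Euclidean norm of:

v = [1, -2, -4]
4.583

||v||₂ = √((1)² + (-2)² + (-4)²) = √21 = 4.583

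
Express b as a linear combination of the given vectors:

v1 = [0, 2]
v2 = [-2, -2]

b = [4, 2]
c1 = -1, c2 = -2

b = -1·v1 + -2·v2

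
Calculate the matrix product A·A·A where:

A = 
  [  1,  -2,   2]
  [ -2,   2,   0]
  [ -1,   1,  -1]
A^3 = 
  [ 11, -14,   6]
  [-18,  24,  -8]
  [ -7,   9,  -3]

A² = A·A:
A²[1,1] = (1)(1) + (-2)(-2) + (2)(-1) = 3
A²[1,2] = (1)(-2) + (-2)(2) + (2)(1) = -4
A²[1,3] = (1)(2) + (-2)(0) + (2)(-1) = 0
A²[2,1] = (-2)(1) + (2)(-2) + (0)(-1) = -6
A²[2,2] = (-2)(-2) + (2)(2) + (0)(1) = 8
A²[2,3] = (-2)(2) + (2)(0) + (0)(-1) = -4
A²[3,1] = (-1)(1) + (1)(-2) + (-1)(-1) = -2
A²[3,2] = (-1)(-2) + (1)(2) + (-1)(1) = 3
A²[3,3] = (-1)(2) + (1)(0) + (-1)(-1) = -1
A² = 
  [  3,  -4,   0]
  [ -6,   8,  -4]
  [ -2,   3,  -1]

A^3 = A^2·A:
A^3[1,1] = (3)(1) + (-4)(-2) + (0)(-1) = 11
A^3[1,2] = (3)(-2) + (-4)(2) + (0)(1) = -14
A^3[1,3] = (3)(2) + (-4)(0) + (0)(-1) = 6
A^3[2,1] = (-6)(1) + (8)(-2) + (-4)(-1) = -18
A^3[2,2] = (-6)(-2) + (8)(2) + (-4)(1) = 24
A^3[2,3] = (-6)(2) + (8)(0) + (-4)(-1) = -8
A^3[3,1] = (-2)(1) + (3)(-2) + (-1)(-1) = -7
A^3[3,2] = (-2)(-2) + (3)(2) + (-1)(1) = 9
A^3[3,3] = (-2)(2) + (3)(0) + (-1)(-1) = -3
A^3 = 
  [ 11, -14,   6]
  [-18,  24,  -8]
  [ -7,   9,  -3]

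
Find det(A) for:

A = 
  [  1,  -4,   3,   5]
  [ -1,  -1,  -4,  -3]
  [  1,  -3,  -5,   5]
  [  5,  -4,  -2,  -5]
-1008

Cofactor expansion along row 1: det(A) = a₁₁M₁₁ - a₁₂M₁₂ + a₁₃M₁₃ - a₁₄M₁₄

M₁₁ = det[[-1, -4, -3]; [-3, -5, 5]; [-4, -2, -5]]
  = (-1)·((-5)(-5) - (5)(-2)) - (-4)·((-3)(-5) - (5)(-4)) + (-3)·((-3)(-2) - (-5)(-4))
  = (-1)(35) - (-4)(35) + (-3)(-14)
  = 147
M₁₂ = det[[-1, -4, -3]; [1, -5, 5]; [5, -2, -5]]
  = (-1)·((-5)(-5) - (5)(-2)) - (-4)·((1)(-5) - (5)(5)) + (-3)·((1)(-2) - (-5)(5))
  = (-1)(35) - (-4)(-30) + (-3)(23)
  = -224
M₁₃ = det[[-1, -1, -3]; [1, -3, 5]; [5, -4, -5]]
  = (-1)·((-3)(-5) - (5)(-4)) - (-1)·((1)(-5) - (5)(5)) + (-3)·((1)(-4) - (-3)(5))
  = (-1)(35) - (-1)(-30) + (-3)(11)
  = -98
M₁₄ = det[[-1, -1, -4]; [1, -3, -5]; [5, -4, -2]]
  = (-1)·((-3)(-2) - (-5)(-4)) - (-1)·((1)(-2) - (-5)(5)) + (-4)·((1)(-4) - (-3)(5))
  = (-1)(-14) - (-1)(23) + (-4)(11)
  = -7

det(A) = (1)(147) - (-4)(-224) + (3)(-98) - (5)(-7) = -1008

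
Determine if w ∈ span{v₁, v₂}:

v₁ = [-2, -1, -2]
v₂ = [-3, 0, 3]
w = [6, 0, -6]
Yes

Form the augmented matrix and row-reduce:
[v₁|v₂|w] = 
  [ -2,  -3,   6]
  [ -1,   0,   0]
  [ -2,   3,  -6]
R2 → R2 - (1/2)·R1
R3 → R3 - (1)·R1
R3 → R3 - (4)·R2
REF = 
  [ -2,  -3,   6]
  [  0, 3/2,  -3]
  [  0,   0,   0]

No row of the form [0 0 | nonzero], so the system is consistent. Back-substitution gives c₁ = 0, c₂ = -2: w = (0)·v₁ + (-2)·v₂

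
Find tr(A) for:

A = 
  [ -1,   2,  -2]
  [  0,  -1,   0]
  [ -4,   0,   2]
0

tr(A) = -1 + -1 + 2 = 0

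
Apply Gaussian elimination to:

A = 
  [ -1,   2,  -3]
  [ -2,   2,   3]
Row operations:
R2 → R2 - (2)·R1

Resulting echelon form:
REF = 
  [ -1,   2,  -3]
  [  0,  -2,   9]

Rank = 2 (number of non-zero pivot rows).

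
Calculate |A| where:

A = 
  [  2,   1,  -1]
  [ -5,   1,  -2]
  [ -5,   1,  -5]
-21

Cofactor expansion along row 1:
det(A) = (2)·((1)(-5) - (-2)(1)) - (1)·((-5)(-5) - (-2)(-5)) + (-1)·((-5)(1) - (1)(-5))
  = (2)(-3) - (1)(15) + (-1)(0)
  = -21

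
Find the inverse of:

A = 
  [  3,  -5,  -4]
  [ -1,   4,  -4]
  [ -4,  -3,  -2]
det(A) = (3)·((4)(-2) - (-4)(-3)) - (-5)·((-1)(-2) - (-4)(-4)) + (-4)·((-1)(-3) - (4)(-4))
  = (3)(-20) - (-5)(-14) + (-4)(19)
  = -206
det(A) = -206 ≠ 0, so A is invertible.

Cofactors Cᵢⱼ = (-1)ⁱ⁺ʲ·Mᵢⱼ:
C = 
  [-20,  14,  19]
  [  2, -22,  29]
  [ 36,  16,   7]

adj(A) = Cᵀ:
adj(A) = 
  [-20,   2,  36]
  [ 14, -22,  16]
  [ 19,  29,   7]

A⁻¹ = (-1/206) · adj(A):
A⁻¹ = 
  [ 10/103,  -1/103, -18/103]
  [ -7/103,  11/103,  -8/103]
  [-19/206, -29/206,  -7/206]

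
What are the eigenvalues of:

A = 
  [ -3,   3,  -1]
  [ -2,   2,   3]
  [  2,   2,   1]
λ = 4, -2 + i√7, -2 - i√7  (≈ 4, -2 + 2.646i, -2 - 2.646i)

Characteristic polynomial: det(λI - A) = λ³ - 5λ - 44
Testing integer divisors of the constant term: p(4) = 0, so (λ - 4) is a factor:
p(λ) = (λ - 4)(λ² + 4λ + 11)
λ² + 4λ + 11 = 0  ⇒  λ = (-4 ± √((4)² - 4·(11)))/2 = (-4 ± √(-28))/2
  = -2 + i√7,  -2 - i√7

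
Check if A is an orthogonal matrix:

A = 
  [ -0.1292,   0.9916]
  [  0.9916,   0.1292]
Yes

AᵀA = 
  [  1,   0]
  [  0,   1]
≈ I (equal to I up to the 4-dp rounding of the entries)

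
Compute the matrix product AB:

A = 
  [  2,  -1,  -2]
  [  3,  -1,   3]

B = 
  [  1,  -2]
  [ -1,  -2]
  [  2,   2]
AB = 
  [ -1,  -6]
  [ 10,   2]

A is 2×3 and B is 3×2, so AB is 2×2. Each entry is (row of A)·(column of B):
AB[1,1] = (2)(1) + (-1)(-1) + (-2)(2) = -1
AB[1,2] = (2)(-2) + (-1)(-2) + (-2)(2) = -6
AB[2,1] = (3)(1) + (-1)(-1) + (3)(2) = 10
AB[2,2] = (3)(-2) + (-1)(-2) + (3)(2) = 2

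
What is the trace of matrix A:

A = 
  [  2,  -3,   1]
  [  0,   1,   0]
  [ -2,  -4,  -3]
0

tr(A) = 2 + 1 + -3 = 0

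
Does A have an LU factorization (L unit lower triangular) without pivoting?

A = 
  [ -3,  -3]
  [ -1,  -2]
Yes.
A[1,1] = -3 ≠ 0, so Gaussian elimination proceeds without a row swap: multiplier ℓ₂₁ = (-1)/(-3) = 1/3, and U[2,2] = -2 - (1/3)(-3) = -1.
L = 
  [  1,   0]
  [1/3,   1]
U = 
  [ -3,  -3]
  [  0,  -1]
Check row 2 of LU: [(1/3)(-3), (1/3)(-3) + (-1)] = [-1, -2] = row 2 of A ✓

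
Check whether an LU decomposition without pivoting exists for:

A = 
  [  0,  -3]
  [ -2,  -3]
No.
A[1,1] = 0 but A[2,1] = -2 ≠ 0. Any LU with L unit lower triangular has (LU)[1,1] = U[1,1] and (LU)[2,1] = L[2,1]·U[1,1]; matching A forces U[1,1] = 0, which then forces (LU)[2,1] = 0 ≠ -2. A row swap (pivoting) is required.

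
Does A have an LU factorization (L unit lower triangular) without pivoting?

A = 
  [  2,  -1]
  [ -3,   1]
Yes.
A[1,1] = 2 ≠ 0, so Gaussian elimination proceeds without a row swap: multiplier ℓ₂₁ = (-3)/(2) = -3/2, and U[2,2] = 1 - (-3/2)(-1) = -1/2.
L = 
  [   1,    0]
  [-3/2,    1]
U = 
  [   2,   -1]
  [   0, -1/2]
Check row 2 of LU: [(-3/2)(2), (-3/2)(-1) + (-1/2)] = [-3, 1] = row 2 of A ✓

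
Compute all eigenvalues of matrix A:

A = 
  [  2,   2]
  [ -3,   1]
λ = (3 + i√23)/2, (3 - i√23)/2  (≈ 1.5 + 2.398i, 1.5 - 2.398i)

tr(A) = 3, det(A) = 8
Characteristic polynomial: λ² - tr(A)λ + det(A) = λ² - 3λ + 8
λ² - 3λ + 8 = 0  ⇒  λ = (3 ± √((-3)² - 4·(8)))/2 = (3 ± √(-23))/2
  = (3 + i√23)/2,  (3 - i√23)/2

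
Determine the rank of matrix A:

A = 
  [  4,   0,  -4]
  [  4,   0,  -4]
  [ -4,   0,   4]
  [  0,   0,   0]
rank(A) = 1

Row reduce:
R2 → R2 - (1)·R1
R3 → R3 + (1)·R1
REF = 
  [  4,   0,  -4]
  [  0,   0,   0]
  [  0,   0,   0]
  [  0,   0,   0]
Pivot columns: 1 → 1 pivot.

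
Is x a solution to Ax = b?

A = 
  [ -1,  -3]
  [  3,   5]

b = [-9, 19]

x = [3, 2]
Yes

Ax = [-9, 19] = b ✓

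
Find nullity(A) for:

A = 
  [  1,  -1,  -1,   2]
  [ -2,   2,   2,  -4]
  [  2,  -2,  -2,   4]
nullity(A) = 3

Row reduce:
R2 → R2 + (2)·R1
R3 → R3 - (2)·R1
REF = 
  [  1,  -1,  -1,   2]
  [  0,   0,   0,   0]
  [  0,   0,   0,   0]
Pivot columns: 1 → 1 pivot.
rank(A) = 1, so nullity(A) = 4 - 1 = 3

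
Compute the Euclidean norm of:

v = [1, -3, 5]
5.916

||v||₂ = √((1)² + (-3)² + (5)²) = √35 = 5.916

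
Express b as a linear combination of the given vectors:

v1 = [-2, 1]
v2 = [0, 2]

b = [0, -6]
c1 = 0, c2 = -3

b = 0·v1 + -3·v2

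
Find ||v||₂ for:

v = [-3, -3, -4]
5.831

||v||₂ = √((-3)² + (-3)² + (-4)²) = √34 = 5.831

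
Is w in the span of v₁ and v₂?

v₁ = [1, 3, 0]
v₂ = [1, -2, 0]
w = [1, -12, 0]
Yes

Form the augmented matrix and row-reduce:
[v₁|v₂|w] = 
  [  1,   1,   1]
  [  3,  -2, -12]
  [  0,   0,   0]
R2 → R2 - (3)·R1
REF = 
  [  1,   1,   1]
  [  0,  -5, -15]
  [  0,   0,   0]

No row of the form [0 0 | nonzero], so the system is consistent. Back-substitution gives c₁ = -2, c₂ = 3: w = (-2)·v₁ + (3)·v₂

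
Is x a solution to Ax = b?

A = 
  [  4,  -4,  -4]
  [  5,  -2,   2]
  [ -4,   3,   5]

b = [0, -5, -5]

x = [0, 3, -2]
No

Ax = [-4, -10, -1] ≠ b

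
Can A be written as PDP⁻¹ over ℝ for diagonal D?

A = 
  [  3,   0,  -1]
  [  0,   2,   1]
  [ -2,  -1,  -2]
Yes

Characteristic polynomial: det(λI - A) = λ³ - 3λ² - 5λ + 13
By the rational root theorem any rational root is an integer dividing 13; none of those is a root, so p(λ) has no rational roots and hence (being an irreducible cubic) no repeated roots.
Discriminant of the cubic: Δ = 1076
Δ > 0 ⇒ three distinct real eigenvalues: λ ≈ -2.147, 1.819, 3.329
Three distinct real eigenvalues, so A has 3 independent eigenvectors.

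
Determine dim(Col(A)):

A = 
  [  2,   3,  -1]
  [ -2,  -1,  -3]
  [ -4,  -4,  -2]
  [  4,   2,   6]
Row reduce:
R2 → R2 + (1)·R1
R3 → R3 + (2)·R1
R4 → R4 - (2)·R1
R3 → R3 - (1)·R2
R4 → R4 + (2)·R2
REF = 
  [  2,   3,  -1]
  [  0,   2,  -4]
  [  0,   0,   0]
  [  0,   0,   0]
Pivot columns: 1, 2 → 2 pivots.
dim(Col(A)) = number of pivot columns = 2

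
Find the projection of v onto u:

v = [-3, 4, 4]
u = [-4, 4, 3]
proj_u(v) = [-160/41, 160/41, 120/41]

v·u = (-3)(-4) + (4)(4) + (4)(3) = 40
u·u = (-4)² + (4)² + (3)² = 41
proj_u(v) = (v·u / u·u) × u = (40/41) × u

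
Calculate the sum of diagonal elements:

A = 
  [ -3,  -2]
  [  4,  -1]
-4

tr(A) = -3 + -1 = -4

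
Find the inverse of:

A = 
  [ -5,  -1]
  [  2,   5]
det(A) = (-5)(5) - (-1)(2) = -23
For a 2×2 matrix, A⁻¹ = (1/det(A)) · [[d, -b], [-c, a]]
    = (-1/23) · [[5, 1], [-2, -5]]

A⁻¹ = 
  [-5/23, -1/23]
  [ 2/23,  5/23]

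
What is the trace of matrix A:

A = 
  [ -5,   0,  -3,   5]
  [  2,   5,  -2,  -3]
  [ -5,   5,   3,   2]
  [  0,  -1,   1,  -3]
0

tr(A) = -5 + 5 + 3 + -3 = 0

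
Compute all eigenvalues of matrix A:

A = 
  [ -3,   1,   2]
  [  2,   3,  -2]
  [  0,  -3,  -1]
Characteristic polynomial: det(λI - A) = λ³ + λ² - 17λ - 17
Testing integer divisors of the constant term: p(-1) = 0, so (λ + 1) is a factor:
p(λ) = (λ + 1)(λ² - 17)
λ² - 17 = 0  ⇒  λ = (0 ± √((0)² - 4·(-17)))/2 = (0 ± √(68))/2
  = √17,  -√17

λ = -1, √17, -√17  (≈ -1, 4.123, -4.123)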